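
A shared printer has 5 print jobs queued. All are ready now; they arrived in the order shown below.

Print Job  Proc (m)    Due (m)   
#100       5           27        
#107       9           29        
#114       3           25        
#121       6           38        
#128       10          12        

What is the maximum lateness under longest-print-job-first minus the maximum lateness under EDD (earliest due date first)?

LPT (decreasing processing time): #128 #107 #121 #100 #114.
#128: 0→10, due 12, lateness -2
#107: 10→19, due 29, lateness -10
#121: 19→25, due 38, lateness -13
#100: 25→30, due 27, lateness 3
#114: 30→33, due 25, lateness 8
Maximum = 8.
EDD (increasing due date): #128 #114 #100 #107 #121.
#128: 0→10, due 12, lateness -2
#114: 10→13, due 25, lateness -12
#100: 13→18, due 27, lateness -9
#107: 18→27, due 29, lateness -2
#121: 27→33, due 38, lateness -5
Maximum = -2.
Difference = 8 − -2 = 10.

10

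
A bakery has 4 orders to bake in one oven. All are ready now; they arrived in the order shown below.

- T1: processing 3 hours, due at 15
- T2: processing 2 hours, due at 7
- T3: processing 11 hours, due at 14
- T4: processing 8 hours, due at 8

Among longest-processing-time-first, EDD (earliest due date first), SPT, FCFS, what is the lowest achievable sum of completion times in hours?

44

LPT (decreasing processing time): T3 T4 T1 T2.
T3: 0→11
T4: 11→19
T1: 19→22
T2: 22→24
Sum = 11+19+22+24 = 76.
EDD (increasing due date): T2 T4 T3 T1.
T2: 0→2
T4: 2→10
T3: 10→21
T1: 21→24
Sum = 2+10+21+24 = 57.
SPT (increasing processing time): T2 T1 T4 T3.
T2: 0→2
T1: 2→5
T4: 5→13
T3: 13→24
Sum = 2+5+13+24 = 44.
FIFO (arrival order): T1 T2 T3 T4.
T1: 0→3
T2: 3→5
T3: 5→16
T4: 16→24
Sum = 3+5+16+24 = 48.
LPT 76, EDD 57, SPT 44, FIFO 48 → minimum 44.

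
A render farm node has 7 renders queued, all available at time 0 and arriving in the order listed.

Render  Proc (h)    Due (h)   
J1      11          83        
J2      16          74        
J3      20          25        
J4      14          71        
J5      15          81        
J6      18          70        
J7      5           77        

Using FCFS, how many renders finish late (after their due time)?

3

FIFO (arrival order): J1 J2 J3 J4 J5 J6 J7.
J1: 0→11, due 83, tardiness 0
J2: 11→27, due 74, tardiness 0
J3: 27→47, due 25, tardiness 22
J4: 47→61, due 71, tardiness 0
J5: 61→76, due 81, tardiness 0
J6: 76→94, due 70, tardiness 24
J7: 94→99, due 77, tardiness 22
Late renders: 3.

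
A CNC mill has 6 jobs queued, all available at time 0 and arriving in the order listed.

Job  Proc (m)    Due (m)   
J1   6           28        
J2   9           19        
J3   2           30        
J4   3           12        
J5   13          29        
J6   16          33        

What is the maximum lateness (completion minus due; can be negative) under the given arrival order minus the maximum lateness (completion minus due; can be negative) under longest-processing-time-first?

FIFO (arrival order): J1 J2 J3 J4 J5 J6.
J1: 0→6, due 28, lateness -22
J2: 6→15, due 19, lateness -4
J3: 15→17, due 30, lateness -13
J4: 17→20, due 12, lateness 8
J5: 20→33, due 29, lateness 4
J6: 33→49, due 33, lateness 16
Maximum = 16.
LPT (decreasing processing time): J6 J5 J2 J1 J4 J3.
J6: 0→16, due 33, lateness -17
J5: 16→29, due 29, lateness 0
J2: 29→38, due 19, lateness 19
J1: 38→44, due 28, lateness 16
J4: 44→47, due 12, lateness 35
J3: 47→49, due 30, lateness 19
Maximum = 35.
Difference = 16 − 35 = -19.

-19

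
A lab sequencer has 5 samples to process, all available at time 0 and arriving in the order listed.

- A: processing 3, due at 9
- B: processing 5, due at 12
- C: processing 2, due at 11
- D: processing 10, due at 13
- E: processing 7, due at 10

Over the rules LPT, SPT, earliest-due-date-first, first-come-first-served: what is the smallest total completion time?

LPT (decreasing processing time): D E B A C.
D: 0→10
E: 10→17
B: 17→22
A: 22→25
C: 25→27
Sum = 10+17+22+25+27 = 101.
SPT (increasing processing time): C A B E D.
C: 0→2
A: 2→5
B: 5→10
E: 10→17
D: 17→27
Sum = 2+5+10+17+27 = 61.
EDD (increasing due date): A E C B D.
A: 0→3
E: 3→10
C: 10→12
B: 12→17
D: 17→27
Sum = 3+10+12+17+27 = 69.
FIFO (arrival order): A B C D E.
A: 0→3
B: 3→8
C: 8→10
D: 10→20
E: 20→27
Sum = 3+8+10+20+27 = 68.
LPT 101, SPT 61, EDD 69, FIFO 68 → minimum 61.

61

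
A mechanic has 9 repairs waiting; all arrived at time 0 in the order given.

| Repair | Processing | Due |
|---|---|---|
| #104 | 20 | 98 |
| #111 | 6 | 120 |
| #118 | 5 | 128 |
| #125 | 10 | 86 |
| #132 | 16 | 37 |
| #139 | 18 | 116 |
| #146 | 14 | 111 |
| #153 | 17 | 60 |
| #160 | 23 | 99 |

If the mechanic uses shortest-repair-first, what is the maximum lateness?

30

SPT (increasing processing time): #118 #111 #125 #146 #132 #153 #139 #104 #160.
#118: 0→5, due 128, lateness -123
#111: 5→11, due 120, lateness -109
#125: 11→21, due 86, lateness -65
#146: 21→35, due 111, lateness -76
#132: 35→51, due 37, lateness 14
#153: 51→68, due 60, lateness 8
#139: 68→86, due 116, lateness -30
#104: 86→106, due 98, lateness 8
#160: 106→129, due 99, lateness 30
Maximum = 30.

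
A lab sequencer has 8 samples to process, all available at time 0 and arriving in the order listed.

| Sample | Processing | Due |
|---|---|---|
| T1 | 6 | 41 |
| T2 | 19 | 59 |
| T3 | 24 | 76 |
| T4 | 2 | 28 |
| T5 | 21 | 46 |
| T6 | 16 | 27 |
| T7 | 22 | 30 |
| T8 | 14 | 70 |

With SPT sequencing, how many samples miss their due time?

SPT (increasing processing time): T4 T1 T8 T6 T2 T5 T7 T3.
T4: 0→2, due 28, tardiness 0
T1: 2→8, due 41, tardiness 0
T8: 8→22, due 70, tardiness 0
T6: 22→38, due 27, tardiness 11
T2: 38→57, due 59, tardiness 0
T5: 57→78, due 46, tardiness 32
T7: 78→100, due 30, tardiness 70
T3: 100→124, due 76, tardiness 48
Late samples: 4.

4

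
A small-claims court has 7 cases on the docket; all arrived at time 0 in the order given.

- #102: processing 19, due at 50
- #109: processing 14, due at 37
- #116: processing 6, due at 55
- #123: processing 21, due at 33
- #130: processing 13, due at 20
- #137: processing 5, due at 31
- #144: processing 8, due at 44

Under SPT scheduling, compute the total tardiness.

89

SPT (increasing processing time): #137 #116 #144 #130 #109 #102 #123.
#137: 0→5, due 31, tardiness 0
#116: 5→11, due 55, tardiness 0
#144: 11→19, due 44, tardiness 0
#130: 19→32, due 20, tardiness 12
#109: 32→46, due 37, tardiness 9
#102: 46→65, due 50, tardiness 15
#123: 65→86, due 33, tardiness 53
Sum = 0+0+0+12+9+15+53 = 89.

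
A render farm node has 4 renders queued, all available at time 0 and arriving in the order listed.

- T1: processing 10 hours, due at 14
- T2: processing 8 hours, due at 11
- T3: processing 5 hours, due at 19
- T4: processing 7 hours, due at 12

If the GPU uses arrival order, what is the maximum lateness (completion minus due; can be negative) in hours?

FIFO (arrival order): T1 T2 T3 T4.
T1: 0→10, due 14, lateness -4
T2: 10→18, due 11, lateness 7
T3: 18→23, due 19, lateness 4
T4: 23→30, due 12, lateness 18
Maximum = 18.

18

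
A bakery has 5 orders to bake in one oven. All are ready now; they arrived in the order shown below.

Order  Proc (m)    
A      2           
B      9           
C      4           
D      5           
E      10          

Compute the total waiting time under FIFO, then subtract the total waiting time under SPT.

FIFO (arrival order): A B C D E.
A: waits 0, runs 0→2
B: waits 2, runs 2→11
C: waits 11, runs 11→15
D: waits 15, runs 15→20
E: waits 20, runs 20→30
Sum = 0+2+11+15+20 = 48.
SPT (increasing processing time): A C D B E.
A: waits 0, runs 0→2
C: waits 2, runs 2→6
D: waits 6, runs 6→11
B: waits 11, runs 11→20
E: waits 20, runs 20→30
Sum = 0+2+6+11+20 = 39.
Difference = 48 − 39 = 9.

9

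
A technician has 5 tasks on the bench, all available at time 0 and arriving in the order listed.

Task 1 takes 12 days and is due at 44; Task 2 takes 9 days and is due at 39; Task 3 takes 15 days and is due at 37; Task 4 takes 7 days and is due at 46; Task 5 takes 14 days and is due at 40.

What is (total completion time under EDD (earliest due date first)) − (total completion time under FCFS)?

15

EDD (increasing due date): Task 3 Task 2 Task 5 Task 1 Task 4.
Task 3: 0→15
Task 2: 15→24
Task 5: 24→38
Task 1: 38→50
Task 4: 50→57
Sum = 15+24+38+50+57 = 184.
FIFO (arrival order): Task 1 Task 2 Task 3 Task 4 Task 5.
Task 1: 0→12
Task 2: 12→21
Task 3: 21→36
Task 4: 36→43
Task 5: 43→57
Sum = 12+21+36+43+57 = 169.
Difference = 184 − 169 = 15.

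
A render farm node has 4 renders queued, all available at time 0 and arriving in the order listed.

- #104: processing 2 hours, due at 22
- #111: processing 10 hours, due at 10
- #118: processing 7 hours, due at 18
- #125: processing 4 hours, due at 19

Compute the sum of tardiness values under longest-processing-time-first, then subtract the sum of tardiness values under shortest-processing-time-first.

-10

LPT (decreasing processing time): #111 #118 #125 #104.
#111: 0→10, due 10, tardiness 0
#118: 10→17, due 18, tardiness 0
#125: 17→21, due 19, tardiness 2
#104: 21→23, due 22, tardiness 1
Sum = 0+0+2+1 = 3.
SPT (increasing processing time): #104 #125 #118 #111.
#104: 0→2, due 22, tardiness 0
#125: 2→6, due 19, tardiness 0
#118: 6→13, due 18, tardiness 0
#111: 13→23, due 10, tardiness 13
Sum = 0+0+0+13 = 13.
Difference = 3 − 13 = -10.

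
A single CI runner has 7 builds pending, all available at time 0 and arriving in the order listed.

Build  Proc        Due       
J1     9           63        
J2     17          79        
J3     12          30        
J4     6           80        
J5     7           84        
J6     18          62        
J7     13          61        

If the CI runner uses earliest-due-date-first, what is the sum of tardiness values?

EDD (increasing due date): J3 J7 J6 J1 J2 J4 J5.
J3: 0→12, due 30, tardiness 0
J7: 12→25, due 61, tardiness 0
J6: 25→43, due 62, tardiness 0
J1: 43→52, due 63, tardiness 0
J2: 52→69, due 79, tardiness 0
J4: 69→75, due 80, tardiness 0
J5: 75→82, due 84, tardiness 0
Sum = 0+0+0+0+0+0+0 = 0.

0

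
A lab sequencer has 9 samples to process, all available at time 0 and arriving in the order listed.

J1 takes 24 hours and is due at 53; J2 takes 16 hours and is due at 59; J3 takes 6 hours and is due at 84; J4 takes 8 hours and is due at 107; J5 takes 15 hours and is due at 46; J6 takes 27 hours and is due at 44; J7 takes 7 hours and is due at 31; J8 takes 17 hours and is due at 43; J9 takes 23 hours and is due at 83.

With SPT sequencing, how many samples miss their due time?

4

SPT (increasing processing time): J3 J7 J4 J5 J2 J8 J9 J1 J6.
J3: 0→6, due 84, tardiness 0
J7: 6→13, due 31, tardiness 0
J4: 13→21, due 107, tardiness 0
J5: 21→36, due 46, tardiness 0
J2: 36→52, due 59, tardiness 0
J8: 52→69, due 43, tardiness 26
J9: 69→92, due 83, tardiness 9
J1: 92→116, due 53, tardiness 63
J6: 116→143, due 44, tardiness 99
Late samples: 4.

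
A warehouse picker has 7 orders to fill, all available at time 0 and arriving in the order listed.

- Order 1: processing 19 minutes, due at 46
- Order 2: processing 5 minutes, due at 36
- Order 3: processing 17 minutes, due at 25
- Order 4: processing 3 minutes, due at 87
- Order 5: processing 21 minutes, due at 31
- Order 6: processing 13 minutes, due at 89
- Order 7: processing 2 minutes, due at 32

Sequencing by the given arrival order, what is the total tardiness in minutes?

98

FIFO (arrival order): Order 1 Order 2 Order 3 Order 4 Order 5 Order 6 Order 7.
Order 1: 0→19, due 46, tardiness 0
Order 2: 19→24, due 36, tardiness 0
Order 3: 24→41, due 25, tardiness 16
Order 4: 41→44, due 87, tardiness 0
Order 5: 44→65, due 31, tardiness 34
Order 6: 65→78, due 89, tardiness 0
Order 7: 78→80, due 32, tardiness 48
Sum = 0+0+16+0+34+0+48 = 98.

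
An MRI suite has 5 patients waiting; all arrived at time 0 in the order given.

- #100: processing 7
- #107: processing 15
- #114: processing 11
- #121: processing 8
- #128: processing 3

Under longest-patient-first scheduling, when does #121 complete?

34

LPT (decreasing processing time): #107 #114 #121 #100 #128.
#107: 0→15
#114: 15→26
#121: 26→34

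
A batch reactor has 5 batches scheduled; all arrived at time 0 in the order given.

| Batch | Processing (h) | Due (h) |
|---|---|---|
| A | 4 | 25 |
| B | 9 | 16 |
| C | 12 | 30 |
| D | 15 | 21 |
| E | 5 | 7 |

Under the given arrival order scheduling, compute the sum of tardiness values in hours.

FIFO (arrival order): A B C D E.
A: 0→4, due 25, tardiness 0
B: 4→13, due 16, tardiness 0
C: 13→25, due 30, tardiness 0
D: 25→40, due 21, tardiness 19
E: 40→45, due 7, tardiness 38
Sum = 0+0+0+19+38 = 57.

57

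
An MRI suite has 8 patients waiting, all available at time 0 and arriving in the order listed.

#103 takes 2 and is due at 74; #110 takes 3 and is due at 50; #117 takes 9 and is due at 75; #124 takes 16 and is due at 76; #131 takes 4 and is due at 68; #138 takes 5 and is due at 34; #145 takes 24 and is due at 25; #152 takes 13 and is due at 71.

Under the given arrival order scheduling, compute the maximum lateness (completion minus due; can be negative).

38

FIFO (arrival order): #103 #110 #117 #124 #131 #138 #145 #152.
#103: 0→2, due 74, lateness -72
#110: 2→5, due 50, lateness -45
#117: 5→14, due 75, lateness -61
#124: 14→30, due 76, lateness -46
#131: 30→34, due 68, lateness -34
#138: 34→39, due 34, lateness 5
#145: 39→63, due 25, lateness 38
#152: 63→76, due 71, lateness 5
Maximum = 38.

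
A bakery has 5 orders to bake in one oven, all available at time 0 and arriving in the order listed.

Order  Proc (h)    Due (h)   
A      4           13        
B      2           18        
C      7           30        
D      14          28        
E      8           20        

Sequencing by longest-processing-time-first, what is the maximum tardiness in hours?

LPT (decreasing processing time): D E C A B.
D: 0→14, due 28, tardiness 0
E: 14→22, due 20, tardiness 2
C: 22→29, due 30, tardiness 0
A: 29→33, due 13, tardiness 20
B: 33→35, due 18, tardiness 17
Maximum = 20.

20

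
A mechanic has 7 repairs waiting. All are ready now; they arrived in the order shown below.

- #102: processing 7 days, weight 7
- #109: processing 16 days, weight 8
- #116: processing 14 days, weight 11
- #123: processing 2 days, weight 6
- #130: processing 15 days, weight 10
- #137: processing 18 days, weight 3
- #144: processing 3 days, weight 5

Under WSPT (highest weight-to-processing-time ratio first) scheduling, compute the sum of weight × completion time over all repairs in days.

WSPT (decreasing weight/processing-time ratio): #123 #144 #102 #116 #130 #109 #137.
#123: finishes 2, weight 6, w·C = 12
#144: finishes 5, weight 5, w·C = 25
#102: finishes 12, weight 7, w·C = 84
#116: finishes 26, weight 11, w·C = 286
#130: finishes 41, weight 10, w·C = 410
#109: finishes 57, weight 8, w·C = 456
#137: finishes 75, weight 3, w·C = 225
Sum = 12+25+84+286+410+456+225 = 1498.

1498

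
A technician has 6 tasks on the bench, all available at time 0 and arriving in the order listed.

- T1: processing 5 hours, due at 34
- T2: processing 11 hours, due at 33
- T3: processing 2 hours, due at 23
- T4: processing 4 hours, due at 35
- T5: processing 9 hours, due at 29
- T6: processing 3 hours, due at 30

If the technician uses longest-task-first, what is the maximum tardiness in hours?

LPT (decreasing processing time): T2 T5 T1 T4 T6 T3.
T2: 0→11, due 33, tardiness 0
T5: 11→20, due 29, tardiness 0
T1: 20→25, due 34, tardiness 0
T4: 25→29, due 35, tardiness 0
T6: 29→32, due 30, tardiness 2
T3: 32→34, due 23, tardiness 11
Maximum = 11.

11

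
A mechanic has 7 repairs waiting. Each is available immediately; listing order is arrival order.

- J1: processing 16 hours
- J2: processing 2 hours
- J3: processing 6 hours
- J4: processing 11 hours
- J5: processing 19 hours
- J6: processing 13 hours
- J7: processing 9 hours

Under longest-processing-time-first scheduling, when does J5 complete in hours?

LPT (decreasing processing time): J5 J1 J6 J4 J7 J3 J2.
J5: 0→19

19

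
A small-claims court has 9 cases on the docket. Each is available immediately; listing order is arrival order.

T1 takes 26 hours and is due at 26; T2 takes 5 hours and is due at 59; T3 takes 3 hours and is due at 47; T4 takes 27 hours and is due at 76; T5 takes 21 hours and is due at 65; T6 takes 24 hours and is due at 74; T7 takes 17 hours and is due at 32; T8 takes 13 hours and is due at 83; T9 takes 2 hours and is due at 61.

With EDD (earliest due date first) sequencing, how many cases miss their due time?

EDD (increasing due date): T1 T7 T3 T2 T9 T5 T6 T4 T8.
T1: 0→26, due 26, tardiness 0
T7: 26→43, due 32, tardiness 11
T3: 43→46, due 47, tardiness 0
T2: 46→51, due 59, tardiness 0
T9: 51→53, due 61, tardiness 0
T5: 53→74, due 65, tardiness 9
T6: 74→98, due 74, tardiness 24
T4: 98→125, due 76, tardiness 49
T8: 125→138, due 83, tardiness 55
Late cases: 5.

5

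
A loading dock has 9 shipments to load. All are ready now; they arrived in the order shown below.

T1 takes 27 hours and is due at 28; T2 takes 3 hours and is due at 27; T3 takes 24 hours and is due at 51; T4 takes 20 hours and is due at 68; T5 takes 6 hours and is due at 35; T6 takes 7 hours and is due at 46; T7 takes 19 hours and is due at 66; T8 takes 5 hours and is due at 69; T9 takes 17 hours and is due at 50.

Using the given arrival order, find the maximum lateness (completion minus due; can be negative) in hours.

FIFO (arrival order): T1 T2 T3 T4 T5 T6 T7 T8 T9.
T1: 0→27, due 28, lateness -1
T2: 27→30, due 27, lateness 3
T3: 30→54, due 51, lateness 3
T4: 54→74, due 68, lateness 6
T5: 74→80, due 35, lateness 45
T6: 80→87, due 46, lateness 41
T7: 87→106, due 66, lateness 40
T8: 106→111, due 69, lateness 42
T9: 111→128, due 50, lateness 78
Maximum = 78.

78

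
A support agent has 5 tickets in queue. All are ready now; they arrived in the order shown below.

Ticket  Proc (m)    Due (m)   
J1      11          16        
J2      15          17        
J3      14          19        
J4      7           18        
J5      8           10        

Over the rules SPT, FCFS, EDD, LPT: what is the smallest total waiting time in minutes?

88

SPT (increasing processing time): J4 J5 J1 J3 J2.
J4: waits 0, runs 0→7
J5: waits 7, runs 7→15
J1: waits 15, runs 15→26
J3: waits 26, runs 26→40
J2: waits 40, runs 40→55
Sum = 0+7+15+26+40 = 88.
FIFO (arrival order): J1 J2 J3 J4 J5.
J1: waits 0, runs 0→11
J2: waits 11, runs 11→26
J3: waits 26, runs 26→40
J4: waits 40, runs 40→47
J5: waits 47, runs 47→55
Sum = 0+11+26+40+47 = 124.
EDD (increasing due date): J5 J1 J2 J4 J3.
J5: waits 0, runs 0→8
J1: waits 8, runs 8→19
J2: waits 19, runs 19→34
J4: waits 34, runs 34→41
J3: waits 41, runs 41→55
Sum = 0+8+19+34+41 = 102.
LPT (decreasing processing time): J2 J3 J1 J5 J4.
J2: waits 0, runs 0→15
J3: waits 15, runs 15→29
J1: waits 29, runs 29→40
J5: waits 40, runs 40→48
J4: waits 48, runs 48→55
Sum = 0+15+29+40+48 = 132.
SPT 88, FIFO 124, EDD 102, LPT 132 → minimum 88.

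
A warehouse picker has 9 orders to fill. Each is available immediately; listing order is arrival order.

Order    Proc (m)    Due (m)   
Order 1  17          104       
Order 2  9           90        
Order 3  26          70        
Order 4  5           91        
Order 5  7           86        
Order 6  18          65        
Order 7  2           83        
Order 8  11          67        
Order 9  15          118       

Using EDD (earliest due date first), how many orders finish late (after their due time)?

0

EDD (increasing due date): Order 6 Order 8 Order 3 Order 7 Order 5 Order 2 Order 4 Order 1 Order 9.
Order 6: 0→18, due 65, tardiness 0
Order 8: 18→29, due 67, tardiness 0
Order 3: 29→55, due 70, tardiness 0
Order 7: 55→57, due 83, tardiness 0
Order 5: 57→64, due 86, tardiness 0
Order 2: 64→73, due 90, tardiness 0
Order 4: 73→78, due 91, tardiness 0
Order 1: 78→95, due 104, tardiness 0
Order 9: 95→110, due 118, tardiness 0
Late orders: 0.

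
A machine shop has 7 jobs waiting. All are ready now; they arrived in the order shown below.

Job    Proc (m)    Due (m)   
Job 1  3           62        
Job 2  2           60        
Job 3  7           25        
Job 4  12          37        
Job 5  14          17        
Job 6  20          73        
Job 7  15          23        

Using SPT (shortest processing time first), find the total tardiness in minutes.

SPT (increasing processing time): Job 2 Job 1 Job 3 Job 4 Job 5 Job 7 Job 6.
Job 2: 0→2, due 60, tardiness 0
Job 1: 2→5, due 62, tardiness 0
Job 3: 5→12, due 25, tardiness 0
Job 4: 12→24, due 37, tardiness 0
Job 5: 24→38, due 17, tardiness 21
Job 7: 38→53, due 23, tardiness 30
Job 6: 53→73, due 73, tardiness 0
Sum = 0+0+0+0+21+30+0 = 51.

51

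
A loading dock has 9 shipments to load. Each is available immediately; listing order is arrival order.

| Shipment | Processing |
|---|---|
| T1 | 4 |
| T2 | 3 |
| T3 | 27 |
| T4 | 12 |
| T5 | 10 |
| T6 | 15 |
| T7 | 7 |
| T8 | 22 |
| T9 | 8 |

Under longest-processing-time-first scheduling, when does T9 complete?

94

LPT (decreasing processing time): T3 T8 T6 T4 T5 T9 T7 T1 T2.
T3: 0→27
T8: 27→49
T6: 49→64
T4: 64→76
T5: 76→86
T9: 86→94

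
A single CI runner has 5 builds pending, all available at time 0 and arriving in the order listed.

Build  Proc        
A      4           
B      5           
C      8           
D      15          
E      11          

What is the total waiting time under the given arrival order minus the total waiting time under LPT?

-52

FIFO (arrival order): A B C D E.
A: waits 0, runs 0→4
B: waits 4, runs 4→9
C: waits 9, runs 9→17
D: waits 17, runs 17→32
E: waits 32, runs 32→43
Sum = 0+4+9+17+32 = 62.
LPT (decreasing processing time): D E C B A.
D: waits 0, runs 0→15
E: waits 15, runs 15→26
C: waits 26, runs 26→34
B: waits 34, runs 34→39
A: waits 39, runs 39→43
Sum = 0+15+26+34+39 = 114.
Difference = 62 − 114 = -52.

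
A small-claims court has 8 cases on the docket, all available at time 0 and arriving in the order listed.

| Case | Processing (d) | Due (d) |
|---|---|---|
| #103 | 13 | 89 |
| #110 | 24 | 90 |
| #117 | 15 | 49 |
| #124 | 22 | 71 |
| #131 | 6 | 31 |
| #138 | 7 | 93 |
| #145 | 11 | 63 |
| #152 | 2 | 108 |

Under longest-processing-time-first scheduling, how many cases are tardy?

3

LPT (decreasing processing time): #110 #124 #117 #103 #145 #138 #131 #152.
#110: 0→24, due 90, tardiness 0
#124: 24→46, due 71, tardiness 0
#117: 46→61, due 49, tardiness 12
#103: 61→74, due 89, tardiness 0
#145: 74→85, due 63, tardiness 22
#138: 85→92, due 93, tardiness 0
#131: 92→98, due 31, tardiness 67
#152: 98→100, due 108, tardiness 0
Late cases: 3.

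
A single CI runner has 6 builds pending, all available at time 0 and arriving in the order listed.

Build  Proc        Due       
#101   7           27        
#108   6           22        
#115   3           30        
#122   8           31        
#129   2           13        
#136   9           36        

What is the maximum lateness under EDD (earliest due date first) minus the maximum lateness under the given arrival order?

EDD (increasing due date): #129 #108 #101 #115 #122 #136.
#129: 0→2, due 13, lateness -11
#108: 2→8, due 22, lateness -14
#101: 8→15, due 27, lateness -12
#115: 15→18, due 30, lateness -12
#122: 18→26, due 31, lateness -5
#136: 26→35, due 36, lateness -1
Maximum = -1.
FIFO (arrival order): #101 #108 #115 #122 #129 #136.
#101: 0→7, due 27, lateness -20
#108: 7→13, due 22, lateness -9
#115: 13→16, due 30, lateness -14
#122: 16→24, due 31, lateness -7
#129: 24→26, due 13, lateness 13
#136: 26→35, due 36, lateness -1
Maximum = 13.
Difference = -1 − 13 = -14.

-14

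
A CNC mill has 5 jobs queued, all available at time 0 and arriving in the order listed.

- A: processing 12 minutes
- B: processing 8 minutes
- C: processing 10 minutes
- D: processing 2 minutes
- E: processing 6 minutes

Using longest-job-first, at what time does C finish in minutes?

LPT (decreasing processing time): A C B E D.
A: 0→12
C: 12→22

22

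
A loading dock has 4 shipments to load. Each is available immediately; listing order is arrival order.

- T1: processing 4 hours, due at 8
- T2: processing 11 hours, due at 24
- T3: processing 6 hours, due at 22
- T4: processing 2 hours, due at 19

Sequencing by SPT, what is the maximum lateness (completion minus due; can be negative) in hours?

SPT (increasing processing time): T4 T1 T3 T2.
T4: 0→2, due 19, lateness -17
T1: 2→6, due 8, lateness -2
T3: 6→12, due 22, lateness -10
T2: 12→23, due 24, lateness -1
Maximum = -1.

-1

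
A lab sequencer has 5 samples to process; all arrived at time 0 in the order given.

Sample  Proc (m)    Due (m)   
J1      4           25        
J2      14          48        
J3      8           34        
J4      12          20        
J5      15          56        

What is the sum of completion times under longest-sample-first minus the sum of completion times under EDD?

LPT (decreasing processing time): J5 J2 J4 J3 J1.
J5: 0→15
J2: 15→29
J4: 29→41
J3: 41→49
J1: 49→53
Sum = 15+29+41+49+53 = 187.
EDD (increasing due date): J4 J1 J3 J2 J5.
J4: 0→12
J1: 12→16
J3: 16→24
J2: 24→38
J5: 38→53
Sum = 12+16+24+38+53 = 143.
Difference = 187 − 143 = 44.

44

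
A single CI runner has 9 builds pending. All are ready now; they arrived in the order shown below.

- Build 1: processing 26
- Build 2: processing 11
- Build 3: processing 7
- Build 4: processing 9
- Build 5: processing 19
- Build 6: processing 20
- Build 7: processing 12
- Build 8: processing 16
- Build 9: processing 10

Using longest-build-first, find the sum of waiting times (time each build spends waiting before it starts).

652

LPT (decreasing processing time): Build 1 Build 6 Build 5 Build 8 Build 7 Build 2 Build 9 Build 4 Build 3.
Build 1: waits 0, runs 0→26
Build 6: waits 26, runs 26→46
Build 5: waits 46, runs 46→65
Build 8: waits 65, runs 65→81
Build 7: waits 81, runs 81→93
Build 2: waits 93, runs 93→104
Build 9: waits 104, runs 104→114
Build 4: waits 114, runs 114→123
Build 3: waits 123, runs 123→130
Sum = 0+26+46+65+81+93+104+114+123 = 652.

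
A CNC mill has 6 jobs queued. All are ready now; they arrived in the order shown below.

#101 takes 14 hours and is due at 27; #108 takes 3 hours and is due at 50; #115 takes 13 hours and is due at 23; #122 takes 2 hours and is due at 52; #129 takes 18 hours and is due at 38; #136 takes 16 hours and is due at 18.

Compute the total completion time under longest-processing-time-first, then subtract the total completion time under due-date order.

12

LPT (decreasing processing time): #129 #136 #101 #115 #108 #122.
#129: 0→18
#136: 18→34
#101: 34→48
#115: 48→61
#108: 61→64
#122: 64→66
Sum = 18+34+48+61+64+66 = 291.
EDD (increasing due date): #136 #115 #101 #129 #108 #122.
#136: 0→16
#115: 16→29
#101: 29→43
#129: 43→61
#108: 61→64
#122: 64→66
Sum = 16+29+43+61+64+66 = 279.
Difference = 291 − 279 = 12.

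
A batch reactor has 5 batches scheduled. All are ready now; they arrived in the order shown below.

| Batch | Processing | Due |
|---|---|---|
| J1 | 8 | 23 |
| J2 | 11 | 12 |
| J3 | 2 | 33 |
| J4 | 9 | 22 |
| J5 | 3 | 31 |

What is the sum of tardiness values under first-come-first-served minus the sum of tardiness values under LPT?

FIFO (arrival order): J1 J2 J3 J4 J5.
J1: 0→8, due 23, tardiness 0
J2: 8→19, due 12, tardiness 7
J3: 19→21, due 33, tardiness 0
J4: 21→30, due 22, tardiness 8
J5: 30→33, due 31, tardiness 2
Sum = 0+7+0+8+2 = 17.
LPT (decreasing processing time): J2 J4 J1 J5 J3.
J2: 0→11, due 12, tardiness 0
J4: 11→20, due 22, tardiness 0
J1: 20→28, due 23, tardiness 5
J5: 28→31, due 31, tardiness 0
J3: 31→33, due 33, tardiness 0
Sum = 0+0+5+0+0 = 5.
Difference = 17 − 5 = 12.

12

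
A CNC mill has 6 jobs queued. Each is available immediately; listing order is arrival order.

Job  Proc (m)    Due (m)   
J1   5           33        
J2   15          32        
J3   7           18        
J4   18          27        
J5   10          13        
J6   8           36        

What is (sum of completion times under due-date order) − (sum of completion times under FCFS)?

15

EDD (increasing due date): J5 J3 J4 J2 J1 J6.
J5: 0→10
J3: 10→17
J4: 17→35
J2: 35→50
J1: 50→55
J6: 55→63
Sum = 10+17+35+50+55+63 = 230.
FIFO (arrival order): J1 J2 J3 J4 J5 J6.
J1: 0→5
J2: 5→20
J3: 20→27
J4: 27→45
J5: 45→55
J6: 55→63
Sum = 5+20+27+45+55+63 = 215.
Difference = 230 − 215 = 15.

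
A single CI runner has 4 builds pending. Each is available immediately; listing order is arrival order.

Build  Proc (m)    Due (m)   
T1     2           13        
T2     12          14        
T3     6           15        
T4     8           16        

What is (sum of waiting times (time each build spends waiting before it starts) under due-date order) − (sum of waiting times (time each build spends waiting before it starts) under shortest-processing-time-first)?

EDD (increasing due date): T1 T2 T3 T4.
T1: waits 0, runs 0→2
T2: waits 2, runs 2→14
T3: waits 14, runs 14→20
T4: waits 20, runs 20→28
Sum = 0+2+14+20 = 36.
SPT (increasing processing time): T1 T3 T4 T2.
T1: waits 0, runs 0→2
T3: waits 2, runs 2→8
T4: waits 8, runs 8→16
T2: waits 16, runs 16→28
Sum = 0+2+8+16 = 26.
Difference = 36 − 26 = 10.

10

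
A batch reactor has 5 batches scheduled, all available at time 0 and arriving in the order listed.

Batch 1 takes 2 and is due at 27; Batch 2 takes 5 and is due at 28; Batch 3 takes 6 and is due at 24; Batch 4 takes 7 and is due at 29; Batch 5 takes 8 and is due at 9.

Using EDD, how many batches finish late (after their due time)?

EDD (increasing due date): Batch 5 Batch 3 Batch 1 Batch 2 Batch 4.
Batch 5: 0→8, due 9, tardiness 0
Batch 3: 8→14, due 24, tardiness 0
Batch 1: 14→16, due 27, tardiness 0
Batch 2: 16→21, due 28, tardiness 0
Batch 4: 21→28, due 29, tardiness 0
Late batches: 0.

0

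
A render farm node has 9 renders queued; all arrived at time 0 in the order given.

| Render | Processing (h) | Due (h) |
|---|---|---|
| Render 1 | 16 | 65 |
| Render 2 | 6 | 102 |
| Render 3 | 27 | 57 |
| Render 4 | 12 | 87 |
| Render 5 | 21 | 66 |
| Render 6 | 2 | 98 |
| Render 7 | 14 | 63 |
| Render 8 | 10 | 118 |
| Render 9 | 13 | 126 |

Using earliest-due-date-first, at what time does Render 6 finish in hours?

92

EDD (increasing due date): Render 3 Render 7 Render 1 Render 5 Render 4 Render 6 Render 2 Render 8 Render 9.
Render 3: 0→27
Render 7: 27→41
Render 1: 41→57
Render 5: 57→78
Render 4: 78→90
Render 6: 90→92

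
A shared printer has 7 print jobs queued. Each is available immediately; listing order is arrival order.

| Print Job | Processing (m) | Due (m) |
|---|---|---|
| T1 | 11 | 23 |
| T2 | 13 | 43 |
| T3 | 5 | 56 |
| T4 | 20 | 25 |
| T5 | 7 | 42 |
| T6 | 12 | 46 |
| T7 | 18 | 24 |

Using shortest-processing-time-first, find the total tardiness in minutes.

108

SPT (increasing processing time): T3 T5 T1 T6 T2 T7 T4.
T3: 0→5, due 56, tardiness 0
T5: 5→12, due 42, tardiness 0
T1: 12→23, due 23, tardiness 0
T6: 23→35, due 46, tardiness 0
T2: 35→48, due 43, tardiness 5
T7: 48→66, due 24, tardiness 42
T4: 66→86, due 25, tardiness 61
Sum = 0+0+0+0+5+42+61 = 108.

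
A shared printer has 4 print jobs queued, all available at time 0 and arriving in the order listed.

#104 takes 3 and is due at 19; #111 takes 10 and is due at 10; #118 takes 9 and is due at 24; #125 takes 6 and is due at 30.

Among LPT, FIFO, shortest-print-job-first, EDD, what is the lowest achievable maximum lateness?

0

LPT (decreasing processing time): #111 #118 #125 #104.
#111: 0→10, due 10, lateness 0
#118: 10→19, due 24, lateness -5
#125: 19→25, due 30, lateness -5
#104: 25→28, due 19, lateness 9
Maximum = 9.
FIFO (arrival order): #104 #111 #118 #125.
#104: 0→3, due 19, lateness -16
#111: 3→13, due 10, lateness 3
#118: 13→22, due 24, lateness -2
#125: 22→28, due 30, lateness -2
Maximum = 3.
SPT (increasing processing time): #104 #125 #118 #111.
#104: 0→3, due 19, lateness -16
#125: 3→9, due 30, lateness -21
#118: 9→18, due 24, lateness -6
#111: 18→28, due 10, lateness 18
Maximum = 18.
EDD (increasing due date): #111 #104 #118 #125.
#111: 0→10, due 10, lateness 0
#104: 10→13, due 19, lateness -6
#118: 13→22, due 24, lateness -2
#125: 22→28, due 30, lateness -2
Maximum = 0.
LPT 9, FIFO 3, SPT 18, EDD 0 → minimum 0.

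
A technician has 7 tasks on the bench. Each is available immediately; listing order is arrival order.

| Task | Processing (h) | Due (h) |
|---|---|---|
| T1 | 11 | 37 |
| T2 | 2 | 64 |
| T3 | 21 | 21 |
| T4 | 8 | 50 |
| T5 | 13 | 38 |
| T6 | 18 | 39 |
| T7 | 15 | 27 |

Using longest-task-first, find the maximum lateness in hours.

LPT (decreasing processing time): T3 T6 T7 T5 T1 T4 T2.
T3: 0→21, due 21, lateness 0
T6: 21→39, due 39, lateness 0
T7: 39→54, due 27, lateness 27
T5: 54→67, due 38, lateness 29
T1: 67→78, due 37, lateness 41
T4: 78→86, due 50, lateness 36
T2: 86→88, due 64, lateness 24
Maximum = 41.

41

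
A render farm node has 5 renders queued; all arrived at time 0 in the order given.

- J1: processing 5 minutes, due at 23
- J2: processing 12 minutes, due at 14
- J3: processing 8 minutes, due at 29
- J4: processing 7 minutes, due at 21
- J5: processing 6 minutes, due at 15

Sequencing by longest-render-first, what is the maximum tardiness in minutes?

18

LPT (decreasing processing time): J2 J3 J4 J5 J1.
J2: 0→12, due 14, tardiness 0
J3: 12→20, due 29, tardiness 0
J4: 20→27, due 21, tardiness 6
J5: 27→33, due 15, tardiness 18
J1: 33→38, due 23, tardiness 15
Maximum = 18.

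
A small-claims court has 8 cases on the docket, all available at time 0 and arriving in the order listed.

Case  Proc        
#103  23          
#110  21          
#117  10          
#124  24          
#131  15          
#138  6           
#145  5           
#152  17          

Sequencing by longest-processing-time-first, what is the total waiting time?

LPT (decreasing processing time): #124 #103 #110 #152 #131 #117 #138 #145.
#124: waits 0, runs 0→24
#103: waits 24, runs 24→47
#110: waits 47, runs 47→68
#152: waits 68, runs 68→85
#131: waits 85, runs 85→100
#117: waits 100, runs 100→110
#138: waits 110, runs 110→116
#145: waits 116, runs 116→121
Sum = 0+24+47+68+85+100+110+116 = 550.

550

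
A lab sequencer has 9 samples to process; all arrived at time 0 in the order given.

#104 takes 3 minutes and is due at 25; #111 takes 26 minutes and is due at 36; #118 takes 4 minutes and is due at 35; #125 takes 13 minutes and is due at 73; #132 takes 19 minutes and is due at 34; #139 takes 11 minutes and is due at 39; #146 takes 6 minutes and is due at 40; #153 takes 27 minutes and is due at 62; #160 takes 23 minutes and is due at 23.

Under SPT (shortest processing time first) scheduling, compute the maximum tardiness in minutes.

70

SPT (increasing processing time): #104 #118 #146 #139 #125 #132 #160 #111 #153.
#104: 0→3, due 25, tardiness 0
#118: 3→7, due 35, tardiness 0
#146: 7→13, due 40, tardiness 0
#139: 13→24, due 39, tardiness 0
#125: 24→37, due 73, tardiness 0
#132: 37→56, due 34, tardiness 22
#160: 56→79, due 23, tardiness 56
#111: 79→105, due 36, tardiness 69
#153: 105→132, due 62, tardiness 70
Maximum = 70.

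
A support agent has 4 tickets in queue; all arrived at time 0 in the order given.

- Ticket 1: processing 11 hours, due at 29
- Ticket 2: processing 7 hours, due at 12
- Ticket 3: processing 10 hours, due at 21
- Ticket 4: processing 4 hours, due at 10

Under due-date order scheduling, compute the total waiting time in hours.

36

EDD (increasing due date): Ticket 4 Ticket 2 Ticket 3 Ticket 1.
Ticket 4: waits 0, runs 0→4
Ticket 2: waits 4, runs 4→11
Ticket 3: waits 11, runs 11→21
Ticket 1: waits 21, runs 21→32
Sum = 0+4+11+21 = 36.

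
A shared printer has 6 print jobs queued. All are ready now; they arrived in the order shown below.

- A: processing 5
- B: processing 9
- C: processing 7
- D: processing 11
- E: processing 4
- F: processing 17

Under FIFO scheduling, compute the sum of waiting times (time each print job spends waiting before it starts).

FIFO (arrival order): A B C D E F.
A: waits 0, runs 0→5
B: waits 5, runs 5→14
C: waits 14, runs 14→21
D: waits 21, runs 21→32
E: waits 32, runs 32→36
F: waits 36, runs 36→53
Sum = 0+5+14+21+32+36 = 108.

108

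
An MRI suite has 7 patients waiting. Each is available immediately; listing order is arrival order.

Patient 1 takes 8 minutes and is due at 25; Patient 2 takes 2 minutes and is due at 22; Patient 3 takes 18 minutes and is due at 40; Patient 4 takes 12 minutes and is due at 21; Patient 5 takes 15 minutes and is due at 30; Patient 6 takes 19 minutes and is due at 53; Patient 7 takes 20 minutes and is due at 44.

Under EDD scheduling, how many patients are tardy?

EDD (increasing due date): Patient 4 Patient 2 Patient 1 Patient 5 Patient 3 Patient 7 Patient 6.
Patient 4: 0→12, due 21, tardiness 0
Patient 2: 12→14, due 22, tardiness 0
Patient 1: 14→22, due 25, tardiness 0
Patient 5: 22→37, due 30, tardiness 7
Patient 3: 37→55, due 40, tardiness 15
Patient 7: 55→75, due 44, tardiness 31
Patient 6: 75→94, due 53, tardiness 41
Late patients: 4.

4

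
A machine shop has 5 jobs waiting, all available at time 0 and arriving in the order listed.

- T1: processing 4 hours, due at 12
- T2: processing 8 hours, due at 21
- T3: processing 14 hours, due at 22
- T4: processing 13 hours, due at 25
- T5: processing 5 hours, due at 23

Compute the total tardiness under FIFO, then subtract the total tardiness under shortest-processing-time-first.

FIFO (arrival order): T1 T2 T3 T4 T5.
T1: 0→4, due 12, tardiness 0
T2: 4→12, due 21, tardiness 0
T3: 12→26, due 22, tardiness 4
T4: 26→39, due 25, tardiness 14
T5: 39→44, due 23, tardiness 21
Sum = 0+0+4+14+21 = 39.
SPT (increasing processing time): T1 T5 T2 T4 T3.
T1: 0→4, due 12, tardiness 0
T5: 4→9, due 23, tardiness 0
T2: 9→17, due 21, tardiness 0
T4: 17→30, due 25, tardiness 5
T3: 30→44, due 22, tardiness 22
Sum = 0+0+0+5+22 = 27.
Difference = 39 − 27 = 12.

12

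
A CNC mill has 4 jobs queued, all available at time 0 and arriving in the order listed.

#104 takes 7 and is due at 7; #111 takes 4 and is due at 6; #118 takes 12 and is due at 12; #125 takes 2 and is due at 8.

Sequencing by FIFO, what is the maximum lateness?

FIFO (arrival order): #104 #111 #118 #125.
#104: 0→7, due 7, lateness 0
#111: 7→11, due 6, lateness 5
#118: 11→23, due 12, lateness 11
#125: 23→25, due 8, lateness 17
Maximum = 17.

17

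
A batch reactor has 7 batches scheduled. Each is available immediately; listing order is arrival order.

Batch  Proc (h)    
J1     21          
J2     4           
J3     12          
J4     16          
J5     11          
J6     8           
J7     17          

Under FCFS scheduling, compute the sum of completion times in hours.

FIFO (arrival order): J1 J2 J3 J4 J5 J6 J7.
J1: 0→21
J2: 21→25
J3: 25→37
J4: 37→53
J5: 53→64
J6: 64→72
J7: 72→89
Sum = 21+25+37+53+64+72+89 = 361.

361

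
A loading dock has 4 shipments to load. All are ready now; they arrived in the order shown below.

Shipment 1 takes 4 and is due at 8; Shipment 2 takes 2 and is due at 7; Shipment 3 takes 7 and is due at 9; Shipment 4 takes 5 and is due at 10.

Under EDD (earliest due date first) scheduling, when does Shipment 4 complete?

EDD (increasing due date): Shipment 2 Shipment 1 Shipment 3 Shipment 4.
Shipment 2: 0→2
Shipment 1: 2→6
Shipment 3: 6→13
Shipment 4: 13→18

18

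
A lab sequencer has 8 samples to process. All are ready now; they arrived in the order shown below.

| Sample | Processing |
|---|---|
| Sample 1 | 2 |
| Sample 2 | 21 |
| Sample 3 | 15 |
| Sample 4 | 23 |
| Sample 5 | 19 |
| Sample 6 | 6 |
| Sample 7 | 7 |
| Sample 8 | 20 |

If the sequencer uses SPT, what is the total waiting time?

SPT (increasing processing time): Sample 1 Sample 6 Sample 7 Sample 3 Sample 5 Sample 8 Sample 2 Sample 4.
Sample 1: waits 0, runs 0→2
Sample 6: waits 2, runs 2→8
Sample 7: waits 8, runs 8→15
Sample 3: waits 15, runs 15→30
Sample 5: waits 30, runs 30→49
Sample 8: waits 49, runs 49→69
Sample 2: waits 69, runs 69→90
Sample 4: waits 90, runs 90→113
Sum = 0+2+8+15+30+49+69+90 = 263.

263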